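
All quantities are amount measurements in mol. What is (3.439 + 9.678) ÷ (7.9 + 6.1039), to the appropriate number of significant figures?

9.37 × 10^-1

3.439 + 9.678 = 13.117, limited to 3 d.p. → 5 s.f.; 7.9 + 6.1039 = 14.0039, limited to 1 d.p. → 3 s.f.
Carrying full precision, 13.117 ÷ 14.0039 = 0.936667642585…; keep min(5, 3) = 3 s.f.
Rounded to 3 significant figures: 9.37 × 10^-1.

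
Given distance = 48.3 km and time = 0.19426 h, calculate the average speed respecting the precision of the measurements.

average speed = 48.3 km ÷ 0.19426 h = 248.635848862… km/h.
48.3 has 3 significant figures; 0.19426 has 5.
Division/multiplication keeps the fewest: 3 significant figures.
Rounded: 249 km/h.

249 km/h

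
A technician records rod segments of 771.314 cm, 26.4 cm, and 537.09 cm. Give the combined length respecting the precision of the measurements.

1334.8 cm

771.314 cm + 26.4 cm + 537.09 cm = 1334.804 cm.
Addition/subtraction keeps the fewest decimal places: 771.314 → 3 decimal places, 26.4 → 1 decimal place, 537.09 → 2 decimal places; limit is 1.
Rounded to 1 decimal place: 1334.8 cm.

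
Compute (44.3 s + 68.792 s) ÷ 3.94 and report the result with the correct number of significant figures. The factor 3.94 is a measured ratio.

44.3 s + 68.792 s = 113.092 s; the sum is limited to 1 decimal place (4 s.f.).
Carrying full precision, 113.092 ÷ 3.94 = 28.7035532995… s; 3.94 has 3 s.f., so the result keeps min(4, 3) = 3 s.f.
Rounded to 3 significant figures: 28.7 s.

28.7 s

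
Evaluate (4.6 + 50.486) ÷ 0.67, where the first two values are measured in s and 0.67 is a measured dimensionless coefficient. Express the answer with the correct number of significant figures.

82 s

4.6 s + 50.486 s = 55.086 s; the sum is limited to 1 decimal place (3 s.f.).
Carrying full precision, 55.086 ÷ 0.67 = 82.2179104478… s; 0.67 has 2 s.f., so the result keeps min(3, 2) = 2 s.f.
Rounded to 2 significant figures: 82 s.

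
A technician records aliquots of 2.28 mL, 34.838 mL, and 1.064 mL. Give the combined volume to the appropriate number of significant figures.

2.28 mL + 34.838 mL + 1.064 mL = 38.182 mL.
Addition/subtraction keeps the fewest decimal places: 2.28 → 2 decimal places, 34.838 → 3 decimal places, 1.064 → 3 decimal places; limit is 2.
Rounded to 2 decimal places: 38.18 mL.

38.18 mL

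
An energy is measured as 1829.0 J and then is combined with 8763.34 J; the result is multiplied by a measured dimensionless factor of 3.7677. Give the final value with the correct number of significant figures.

1829.0 J + 8763.34 J = 10592.34 J; the sum is limited to 1 decimal place (6 s.f.).
Carrying full precision, 10592.34 × 3.7677 = 39908.759418 J; 3.7677 has 5 s.f., so the result keeps min(6, 5) = 5 s.f.
Rounded to 5 significant figures: 39909 J.

39909 J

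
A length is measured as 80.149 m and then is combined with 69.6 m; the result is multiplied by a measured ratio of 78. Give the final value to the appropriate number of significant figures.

80.149 m + 69.6 m = 149.749 m; the sum is limited to 1 decimal place (4 s.f.).
Carrying full precision, 149.749 × 78 = 11680.422 m; 78 has 2 s.f., so the result keeps min(4, 2) = 2 s.f.
Rounded to 2 significant figures: 1.2 × 10⁴ m.

1.2 × 10⁴ m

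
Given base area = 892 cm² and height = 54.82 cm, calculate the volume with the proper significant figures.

volume = 892 cm² × 54.82 cm = 48899.44 cm³.
892 has 3 significant figures; 54.82 has 4.
Division/multiplication keeps the fewest: 3 significant figures.
Rounded: 4.89 × 10^4 cm³.

4.89 × 10^4 cm³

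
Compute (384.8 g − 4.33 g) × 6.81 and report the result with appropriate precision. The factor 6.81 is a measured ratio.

2.59 × 10^3 g

384.8 g − 4.33 g = 380.47 g; the difference is limited to 1 decimal place (4 s.f.).
Carrying full precision, 380.47 × 6.81 = 2591.0007 g; 6.81 has 3 s.f., so the result keeps min(4, 3) = 3 s.f.
Rounded to 3 significant figures: 2.59 × 10^3 g.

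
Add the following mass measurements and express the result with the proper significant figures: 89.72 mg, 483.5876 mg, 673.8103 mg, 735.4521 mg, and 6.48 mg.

89.72 mg + 483.5876 mg + 673.8103 mg + 735.4521 mg + 6.48 mg = 1989.0500 mg.
Addition/subtraction keeps the fewest decimal places: 89.72 → 2 decimal places, 483.5876 → 4 decimal places, 673.8103 → 4 decimal places, 735.4521 → 4 decimal places, 6.48 → 2 decimal places; limit is 2.
Rounded to 2 decimal places: 1989.05 mg.

1989.05 mg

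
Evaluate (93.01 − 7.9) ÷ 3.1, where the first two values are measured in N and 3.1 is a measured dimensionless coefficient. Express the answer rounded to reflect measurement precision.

93.01 N − 7.9 N = 85.11 N; the difference is limited to 1 decimal place (3 s.f.).
Carrying full precision, 85.11 ÷ 3.1 = 27.4548387097… N; 3.1 has 2 s.f., so the result keeps min(3, 2) = 2 s.f.
Rounded to 2 significant figures: 27 N.

27 N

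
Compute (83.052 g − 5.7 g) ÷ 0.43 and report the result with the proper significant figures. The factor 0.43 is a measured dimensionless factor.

83.052 g − 5.7 g = 77.352 g; the difference is limited to 1 decimal place (3 s.f.).
Carrying full precision, 77.352 ÷ 0.43 = 179.888372093… g; 0.43 has 2 s.f., so the result keeps min(3, 2) = 2 s.f.
Rounded to 2 significant figures: 1.8 × 10² g.

1.8 × 10² g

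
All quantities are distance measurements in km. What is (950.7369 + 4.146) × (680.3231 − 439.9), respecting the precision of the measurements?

950.7369 + 4.146 = 954.8829, limited to 3 d.p. → 6 s.f.; 680.3231 − 439.9 = 240.4231, limited to 1 d.p. → 4 s.f.
Carrying full precision, 954.8829 × 240.4231 = 229575.906955…; keep min(6, 4) = 4 s.f.
Rounded to 4 significant figures: 2.296 × 10^5 km².

2.296 × 10^5 km²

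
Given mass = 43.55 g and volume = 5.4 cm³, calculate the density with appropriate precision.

8.1 g/cm³

density = 43.55 g ÷ 5.4 cm³ = 8.06481481481… g/cm³.
43.55 has 4 significant figures; 5.4 has 2.
Division/multiplication keeps the fewest: 2 significant figures.
Rounded: 8.1 g/cm³.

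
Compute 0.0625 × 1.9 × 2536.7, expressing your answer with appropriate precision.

0.0625 × 1.9 × 2536.7 = 301.233125
Multiplication/division keeps the fewest significant figures: 0.0625 → 3 s.f., 1.9 → 2 s.f., 2536.7 → 5 s.f.; limit is 2.
Rounded to 2 significant figures: 3.0 × 10².

3.0 × 10²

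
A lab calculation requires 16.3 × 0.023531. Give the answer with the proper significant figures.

16.3 × 0.023531 = 0.3835553
Multiplication/division keeps the fewest significant figures: 16.3 → 3 s.f., 0.023531 → 5 s.f.; limit is 3.
Rounded to 3 significant figures: 3.84 × 10^-1.

3.84 × 10^-1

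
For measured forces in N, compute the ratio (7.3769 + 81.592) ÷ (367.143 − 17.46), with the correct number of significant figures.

0.25443

7.3769 + 81.592 = 88.9689, limited to 3 d.p. → 5 s.f.; 367.143 − 17.46 = 349.683, limited to 2 d.p. → 5 s.f.
Carrying full precision, 88.9689 ÷ 349.683 = 0.254427295579…; keep min(5, 5) = 5 s.f.
Rounded to 5 significant figures: 0.25443.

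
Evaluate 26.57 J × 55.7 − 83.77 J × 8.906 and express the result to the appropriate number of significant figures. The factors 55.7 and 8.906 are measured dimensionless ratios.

7.3 × 10² J

26.57 × 55.7 = 1479.949 → 1.48 × 10³ J (3 s.f., last digit at the 10^1 place).
83.77 × 8.906 = 746.05562 → 746.1 J (4 s.f., last digit at the 10^-1 place).
Difference: 733.89338 J; keep the coarser place, 10^1.
Result: 7.3 × 10² J.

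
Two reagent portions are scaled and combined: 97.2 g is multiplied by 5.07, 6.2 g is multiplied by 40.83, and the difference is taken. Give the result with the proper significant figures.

2.4 × 10² g

97.2 × 5.07 = 492.804 → 493 g (3 s.f., last digit at the 10^0 place).
6.2 × 40.83 = 253.146 → 2.5 × 10² g (2 s.f., last digit at the 10^1 place).
Difference: 239.658 g; keep the coarser place, 10^1.
Result: 2.4 × 10² g.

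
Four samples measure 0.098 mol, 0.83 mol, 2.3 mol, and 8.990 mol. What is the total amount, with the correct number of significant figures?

12.2 mol

0.098 mol + 0.83 mol + 2.3 mol + 8.990 mol = 12.218 mol.
Addition/subtraction keeps the fewest decimal places: 0.098 → 3 decimal places, 0.83 → 2 decimal places, 2.3 → 1 decimal place, 8.990 → 3 decimal places; limit is 1.
Rounded to 1 decimal place: 12.2 mol.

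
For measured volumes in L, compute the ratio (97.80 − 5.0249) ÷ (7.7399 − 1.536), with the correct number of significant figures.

97.80 − 5.0249 = 92.7751, limited to 2 d.p. → 4 s.f.; 7.7399 − 1.536 = 6.2039, limited to 3 d.p. → 4 s.f.
Carrying full precision, 92.7751 ÷ 6.2039 = 14.9543190574…; keep min(4, 4) = 4 s.f.
Rounded to 4 significant figures: 14.95.

14.95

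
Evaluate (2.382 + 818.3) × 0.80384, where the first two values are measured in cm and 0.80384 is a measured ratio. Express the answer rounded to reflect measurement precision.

2.382 cm + 818.3 cm = 820.682 cm; the sum is limited to 1 decimal place (4 s.f.).
Carrying full precision, 820.682 × 0.80384 = 659.69701888 cm; 0.80384 has 5 s.f., so the result keeps min(4, 5) = 4 s.f.
Rounded to 4 significant figures: 659.7 cm.

659.7 cm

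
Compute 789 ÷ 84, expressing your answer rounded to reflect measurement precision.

789 ÷ 84 = 9.39285714286…
Multiplication/division keeps the fewest significant figures: 789 → 3 s.f., 84 → 2 s.f.; limit is 2.
Rounded to 2 significant figures: 9.4.

9.4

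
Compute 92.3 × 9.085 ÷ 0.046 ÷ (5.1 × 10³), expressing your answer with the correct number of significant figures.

92.3 × 9.085 ÷ 0.046 ÷ (5.1 × 10³) = 3.5743627451…
Multiplication/division keeps the fewest significant figures: 92.3 → 3 s.f., 9.085 → 4 s.f., 0.046 → 2 s.f., 5.1 × 10³ → 2 s.f.; limit is 2.
Rounded to 2 significant figures: 3.6.

3.6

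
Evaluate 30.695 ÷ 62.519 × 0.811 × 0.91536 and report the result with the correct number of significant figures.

30.695 ÷ 62.519 × 0.811 × 0.91536 = 0.364475549628…
Multiplication/division keeps the fewest significant figures: 30.695 → 5 s.f., 62.519 → 5 s.f., 0.811 → 3 s.f., 0.91536 → 5 s.f.; limit is 3.
Rounded to 3 significant figures: 0.364.

0.364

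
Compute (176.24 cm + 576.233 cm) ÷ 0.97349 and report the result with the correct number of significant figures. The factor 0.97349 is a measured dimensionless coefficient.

176.24 cm + 576.233 cm = 752.473 cm; the sum is limited to 2 decimal places (5 s.f.).
Carrying full precision, 752.473 ÷ 0.97349 = 772.964283146… cm; 0.97349 has 5 s.f., so the result keeps min(5, 5) = 5 s.f.
Rounded to 5 significant figures: 772.96 cm.

772.96 cm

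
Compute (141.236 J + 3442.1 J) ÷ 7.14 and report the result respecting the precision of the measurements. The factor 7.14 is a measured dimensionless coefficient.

5.02 × 10^2 J

141.236 J + 3442.1 J = 3583.336 J; the sum is limited to 1 decimal place (5 s.f.).
Carrying full precision, 3583.336 ÷ 7.14 = 501.867787115… J; 7.14 has 3 s.f., so the result keeps min(5, 3) = 3 s.f.
Rounded to 3 significant figures: 5.02 × 10^2 J.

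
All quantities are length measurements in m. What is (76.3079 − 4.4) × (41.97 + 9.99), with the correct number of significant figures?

76.3079 − 4.4 = 71.9079, limited to 1 d.p. → 3 s.f.; 41.97 + 9.99 = 51.96, limited to 2 d.p. → 4 s.f.
Carrying full precision, 71.9079 × 51.96 = 3736.334484; keep min(3, 4) = 3 s.f.
Rounded to 3 significant figures: 3.74 × 10^3 m².

3.74 × 10^3 m²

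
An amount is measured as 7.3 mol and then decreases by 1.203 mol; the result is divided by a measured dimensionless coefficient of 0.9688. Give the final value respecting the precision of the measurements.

7.3 mol − 1.203 mol = 6.097 mol; the difference is limited to 1 decimal place (2 s.f.).
Carrying full precision, 6.097 ÷ 0.9688 = 6.29335260116… mol; 0.9688 has 4 s.f., so the result keeps min(2, 4) = 2 s.f.
Rounded to 2 significant figures: 6.3 mol.

6.3 mol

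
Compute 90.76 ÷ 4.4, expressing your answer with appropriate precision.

90.76 ÷ 4.4 = 20.6272727273…
Multiplication/division keeps the fewest significant figures: 90.76 → 4 s.f., 4.4 → 2 s.f.; limit is 2.
Rounded to 2 significant figures: 21.

21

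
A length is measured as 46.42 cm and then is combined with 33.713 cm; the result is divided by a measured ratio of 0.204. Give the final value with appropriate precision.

46.42 cm + 33.713 cm = 80.133 cm; the sum is limited to 2 decimal places (4 s.f.).
Carrying full precision, 80.133 ÷ 0.204 = 392.808823529… cm; 0.204 has 3 s.f., so the result keeps min(4, 3) = 3 s.f.
Rounded to 3 significant figures: 393 cm.

393 cm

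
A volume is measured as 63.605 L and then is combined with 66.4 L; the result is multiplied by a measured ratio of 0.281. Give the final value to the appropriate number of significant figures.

63.605 L + 66.4 L = 130.005 L; the sum is limited to 1 decimal place (4 s.f.).
Carrying full precision, 130.005 × 0.281 = 36.531405 L; 0.281 has 3 s.f., so the result keeps min(4, 3) = 3 s.f.
Rounded to 3 significant figures: 36.5 L.

36.5 L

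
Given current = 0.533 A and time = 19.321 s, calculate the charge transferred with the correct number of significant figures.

charge transferred = 0.533 A × 19.321 s = 10.298093 C.
0.533 has 3 significant figures; 19.321 has 5.
Division/multiplication keeps the fewest: 3 significant figures.
Rounded: 10.3 C.

10.3 C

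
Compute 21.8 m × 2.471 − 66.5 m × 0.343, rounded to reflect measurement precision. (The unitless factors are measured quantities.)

31.1 m

21.8 × 2.471 = 53.8678 → 53.9 m (3 s.f., last digit at the 10^-1 place).
66.5 × 0.343 = 22.8095 → 22.8 m (3 s.f., last digit at the 10^-1 place).
Difference: 31.0583 m; keep the coarser place, 10^-1.
Result: 31.1 m.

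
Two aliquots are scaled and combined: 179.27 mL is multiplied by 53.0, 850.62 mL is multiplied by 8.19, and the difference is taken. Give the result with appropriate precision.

179.27 × 53.0 = 9501.31 → 9.50 × 10^3 mL (3 s.f., last digit at the 10^1 place).
850.62 × 8.19 = 6966.5778 → 6.97 × 10^3 mL (3 s.f., last digit at the 10^1 place).
Difference: 2534.7322 mL; keep the coarser place, 10^1.
Result: 2.53 × 10^3 mL.

2.53 × 10^3 mL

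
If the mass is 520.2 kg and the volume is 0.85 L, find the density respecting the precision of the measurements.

6.1 × 10^2 kg/L

density = 520.2 kg ÷ 0.85 L = 612 kg/L.
520.2 has 4 significant figures; 0.85 has 2.
Division/multiplication keeps the fewest: 2 significant figures.
Rounded: 6.1 × 10^2 kg/L.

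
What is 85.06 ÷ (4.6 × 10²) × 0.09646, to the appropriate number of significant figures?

0.018

85.06 ÷ (4.6 × 10²) × 0.09646 = 0.0178367121739…
Multiplication/division keeps the fewest significant figures: 85.06 → 4 s.f., 4.6 × 10² → 2 s.f., 0.09646 → 4 s.f.; limit is 2.
Rounded to 2 significant figures: 0.018.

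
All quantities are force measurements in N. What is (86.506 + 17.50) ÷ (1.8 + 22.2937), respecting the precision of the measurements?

4.32

86.506 + 17.50 = 104.006, limited to 2 d.p. → 5 s.f.; 1.8 + 22.2937 = 24.0937, limited to 1 d.p. → 3 s.f.
Carrying full precision, 104.006 ÷ 24.0937 = 4.31673009957…; keep min(5, 3) = 3 s.f.
Rounded to 3 significant figures: 4.32.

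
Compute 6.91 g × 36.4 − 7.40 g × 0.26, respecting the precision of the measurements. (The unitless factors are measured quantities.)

250. g

6.91 × 36.4 = 251.524 → 2.52 × 10^2 g (3 s.f., last digit at the 10^0 place).
7.40 × 0.26 = 1.924 → 1.9 g (2 s.f., last digit at the 10^-1 place).
Difference: 249.6 g; keep the coarser place, 10^0.
Result: 250. g.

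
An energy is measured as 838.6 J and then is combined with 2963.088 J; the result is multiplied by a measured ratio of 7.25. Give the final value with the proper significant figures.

838.6 J + 2963.088 J = 3801.688 J; the sum is limited to 1 decimal place (5 s.f.).
Carrying full precision, 3801.688 × 7.25 = 27562.238 J; 7.25 has 3 s.f., so the result keeps min(5, 3) = 3 s.f.
Rounded to 3 significant figures: 2.76 × 10⁴ J.

2.76 × 10⁴ J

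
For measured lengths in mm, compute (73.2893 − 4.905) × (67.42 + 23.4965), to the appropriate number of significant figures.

73.2893 − 4.905 = 68.3843, limited to 3 d.p. → 5 s.f.; 67.42 + 23.4965 = 90.9165, limited to 2 d.p. → 4 s.f.
Carrying full precision, 68.3843 × 90.9165 = 6217.26121095; keep min(5, 4) = 4 s.f.
Rounded to 4 significant figures: 6217 mm².

6217 mm²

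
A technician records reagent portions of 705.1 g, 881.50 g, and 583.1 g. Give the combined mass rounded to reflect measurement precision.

705.1 g + 881.50 g + 583.1 g = 2169.70 g.
Addition/subtraction keeps the fewest decimal places: 705.1 → 1 decimal place, 881.50 → 2 decimal places, 583.1 → 1 decimal place; limit is 1.
Rounded to 1 decimal place: 2169.7 g.

2169.7 g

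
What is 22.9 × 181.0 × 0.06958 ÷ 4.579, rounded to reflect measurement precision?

63.0

22.9 × 181.0 × 0.06958 ÷ 4.579 = 62.9836518891…
Multiplication/division keeps the fewest significant figures: 22.9 → 3 s.f., 181.0 → 4 s.f., 0.06958 → 4 s.f., 4.579 → 4 s.f.; limit is 3.
Rounded to 3 significant figures: 63.0.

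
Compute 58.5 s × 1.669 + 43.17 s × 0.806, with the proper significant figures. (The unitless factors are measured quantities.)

132.4 s

58.5 × 1.669 = 97.6365 → 97.6 s (3 s.f., last digit at the 10^-1 place).
43.17 × 0.806 = 34.79502 → 34.8 s (3 s.f., last digit at the 10^-1 place).
Sum: 132.43152 s; keep the coarser place, 10^-1.
Result: 132.4 s.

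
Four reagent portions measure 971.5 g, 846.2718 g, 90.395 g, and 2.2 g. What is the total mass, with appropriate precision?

1910.4 g

971.5 g + 846.2718 g + 90.395 g + 2.2 g = 1910.3668 g.
Addition/subtraction keeps the fewest decimal places: 971.5 → 1 decimal place, 846.2718 → 4 decimal places, 90.395 → 3 decimal places, 2.2 → 1 decimal place; limit is 1.
Rounded to 1 decimal place: 1910.4 g.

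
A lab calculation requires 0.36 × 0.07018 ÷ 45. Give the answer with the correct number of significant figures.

0.36 × 0.07018 ÷ 45 = 0.00056144
Multiplication/division keeps the fewest significant figures: 0.36 → 2 s.f., 0.07018 → 4 s.f., 45 → 2 s.f.; limit is 2.
Rounded to 2 significant figures: 5.6 × 10⁻⁴.

5.6 × 10⁻⁴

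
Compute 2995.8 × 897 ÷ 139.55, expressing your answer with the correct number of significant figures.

1.93 × 10⁴

2995.8 × 897 ÷ 139.55 = 19256.4141885…
Multiplication/division keeps the fewest significant figures: 2995.8 → 5 s.f., 897 → 3 s.f., 139.55 → 5 s.f.; limit is 3.
Rounded to 3 significant figures: 1.93 × 10⁴.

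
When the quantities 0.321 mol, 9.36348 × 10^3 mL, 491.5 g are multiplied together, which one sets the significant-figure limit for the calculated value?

0.321 mol

0.321 mol → 3 s.f.; 9.36348 × 10^3 mL → 6 s.f.; 491.5 g → 4 s.f.
The fewest is 3 significant figures, from 0.321 mol.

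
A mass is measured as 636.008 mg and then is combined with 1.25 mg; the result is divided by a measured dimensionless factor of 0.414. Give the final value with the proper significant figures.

636.008 mg + 1.25 mg = 637.258 mg; the sum is limited to 2 decimal places (5 s.f.).
Carrying full precision, 637.258 ÷ 0.414 = 1539.2705314… mg; 0.414 has 3 s.f., so the result keeps min(5, 3) = 3 s.f.
Rounded to 3 significant figures: 1.54 × 10³ mg.

1.54 × 10³ mg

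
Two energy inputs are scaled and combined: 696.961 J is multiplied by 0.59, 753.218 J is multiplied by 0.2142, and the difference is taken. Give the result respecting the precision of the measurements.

2.5 × 10² J

696.961 × 0.59 = 411.20699 → 4.1 × 10² J (2 s.f., last digit at the 10^1 place).
753.218 × 0.2142 = 161.3392956 → 161.3 J (4 s.f., last digit at the 10^-1 place).
Difference: 249.8676944 J; keep the coarser place, 10^1.
Result: 2.5 × 10² J.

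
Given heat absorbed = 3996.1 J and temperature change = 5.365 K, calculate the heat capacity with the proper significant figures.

heat capacity = 3996.1 J ÷ 5.365 K = 744.846225536… J/K.
3996.1 has 5 significant figures; 5.365 has 4.
Division/multiplication keeps the fewest: 4 significant figures.
Rounded: 744.8 J/K.

744.8 J/K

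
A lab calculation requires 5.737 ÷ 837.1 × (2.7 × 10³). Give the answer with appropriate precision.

19

5.737 ÷ 837.1 × (2.7 × 10³) = 18.5042408314…
Multiplication/division keeps the fewest significant figures: 5.737 → 4 s.f., 837.1 → 4 s.f., 2.7 × 10³ → 2 s.f.; limit is 2.
Rounded to 2 significant figures: 19.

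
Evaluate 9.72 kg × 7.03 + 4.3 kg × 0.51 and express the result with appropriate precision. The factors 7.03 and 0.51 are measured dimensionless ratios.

70.5 kg

9.72 × 7.03 = 68.3316 → 68.3 kg (3 s.f., last digit at the 10^-1 place).
4.3 × 0.51 = 2.193 → 2.2 kg (2 s.f., last digit at the 10^-1 place).
Sum: 70.5246 kg; keep the coarser place, 10^-1.
Result: 70.5 kg.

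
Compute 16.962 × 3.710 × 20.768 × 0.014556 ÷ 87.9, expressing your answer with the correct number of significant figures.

0.216

16.962 × 3.710 × 20.768 × 0.014556 ÷ 87.9 = 0.216420708992…
Multiplication/division keeps the fewest significant figures: 16.962 → 5 s.f., 3.710 → 4 s.f., 20.768 → 5 s.f., 0.014556 → 5 s.f., 87.9 → 3 s.f.; limit is 3.
Rounded to 3 significant figures: 0.216.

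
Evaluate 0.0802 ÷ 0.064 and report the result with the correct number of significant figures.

0.0802 ÷ 0.064 = 1.253125
Multiplication/division keeps the fewest significant figures: 0.0802 → 3 s.f., 0.064 → 2 s.f.; limit is 2.
Rounded to 2 significant figures: 1.3.

1.3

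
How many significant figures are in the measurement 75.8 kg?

3

75.8: every digit is nonzero and significant.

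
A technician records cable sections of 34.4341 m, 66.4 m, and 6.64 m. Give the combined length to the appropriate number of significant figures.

34.4341 m + 66.4 m + 6.64 m = 107.4741 m.
Addition/subtraction keeps the fewest decimal places: 34.4341 → 4 decimal places, 66.4 → 1 decimal place, 6.64 → 2 decimal places; limit is 1.
Rounded to 1 decimal place: 107.5 m.

107.5 m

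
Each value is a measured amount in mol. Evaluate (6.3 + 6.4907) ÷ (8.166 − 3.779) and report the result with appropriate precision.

6.3 + 6.4907 = 12.7907, limited to 1 d.p. → 3 s.f.; 8.166 − 3.779 = 4.387, limited to 3 d.p. → 4 s.f.
Carrying full precision, 12.7907 ÷ 4.387 = 2.9155915204…; keep min(3, 4) = 3 s.f.
Rounded to 3 significant figures: 2.92.

2.92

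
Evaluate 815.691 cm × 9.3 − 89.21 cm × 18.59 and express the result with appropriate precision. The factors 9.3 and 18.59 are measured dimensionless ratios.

815.691 × 9.3 = 7585.9263 → 7.6 × 10^3 cm (2 s.f., last digit at the 10^2 place).
89.21 × 18.59 = 1658.4139 → 1658 cm (4 s.f., last digit at the 10^0 place).
Difference: 5927.5124 cm; keep the coarser place, 10^2.
Result: 5.9 × 10^3 cm.

5.9 × 10^3 cm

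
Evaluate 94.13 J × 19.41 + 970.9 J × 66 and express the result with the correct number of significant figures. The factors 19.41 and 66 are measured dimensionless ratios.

6.6 × 10⁴ J

94.13 × 19.41 = 1827.0633 → 1827 J (4 s.f., last digit at the 10^0 place).
970.9 × 66 = 64079.4 → 6.4 × 10⁴ J (2 s.f., last digit at the 10^3 place).
Sum: 65906.4633 J; keep the coarser place, 10^3.
Result: 6.6 × 10⁴ J.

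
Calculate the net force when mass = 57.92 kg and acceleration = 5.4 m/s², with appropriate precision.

3.1 × 10^2 N

net force = 57.92 kg × 5.4 m/s² = 312.768 N.
57.92 has 4 significant figures; 5.4 has 2.
Division/multiplication keeps the fewest: 2 significant figures.
Rounded: 3.1 × 10^2 N.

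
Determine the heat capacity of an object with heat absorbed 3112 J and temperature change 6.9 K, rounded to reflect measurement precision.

4.5 × 10² J/K

heat capacity = 3112 J ÷ 6.9 K = 451.014492754… J/K.
3112 has 4 significant figures; 6.9 has 2.
Division/multiplication keeps the fewest: 2 significant figures.
Rounded: 4.5 × 10² J/K.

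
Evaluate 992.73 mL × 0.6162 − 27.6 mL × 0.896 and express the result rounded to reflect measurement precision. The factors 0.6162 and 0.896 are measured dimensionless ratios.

587.0 mL

992.73 × 0.6162 = 611.720226 → 611.7 mL (4 s.f., last digit at the 10^-1 place).
27.6 × 0.896 = 24.7296 → 24.7 mL (3 s.f., last digit at the 10^-1 place).
Difference: 586.990626 mL; keep the coarser place, 10^-1.
Result: 587.0 mL.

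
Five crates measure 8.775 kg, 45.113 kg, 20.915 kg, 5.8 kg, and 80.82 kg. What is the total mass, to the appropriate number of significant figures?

161.4 kg

8.775 kg + 45.113 kg + 20.915 kg + 5.8 kg + 80.82 kg = 161.423 kg.
Addition/subtraction keeps the fewest decimal places: 8.775 → 3 decimal places, 45.113 → 3 decimal places, 20.915 → 3 decimal places, 5.8 → 1 decimal place, 80.82 → 2 decimal places; limit is 1.
Rounded to 1 decimal place: 161.4 kg.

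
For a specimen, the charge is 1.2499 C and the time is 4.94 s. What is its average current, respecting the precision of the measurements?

average current = 1.2499 C ÷ 4.94 s = 0.253016194332… A.
1.2499 has 5 significant figures; 4.94 has 3.
Division/multiplication keeps the fewest: 3 significant figures.
Rounded: 2.53 × 10⁻¹ A.

2.53 × 10⁻¹ A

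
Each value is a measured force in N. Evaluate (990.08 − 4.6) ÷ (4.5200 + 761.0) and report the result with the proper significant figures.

990.08 − 4.6 = 985.48, limited to 1 d.p. → 4 s.f.; 4.5200 + 761.0 = 765.5200, limited to 1 d.p. → 4 s.f.
Carrying full precision, 985.48 ÷ 765.5200 = 1.2873340997…; keep min(4, 4) = 4 s.f.
Rounded to 4 significant figures: 1.287.

1.287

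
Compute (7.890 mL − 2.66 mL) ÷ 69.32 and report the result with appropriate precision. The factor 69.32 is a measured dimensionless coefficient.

7.890 mL − 2.66 mL = 5.230 mL; the difference is limited to 2 decimal places (3 s.f.).
Carrying full precision, 5.230 ÷ 69.32 = 0.0754472013849… mL; 69.32 has 4 s.f., so the result keeps min(3, 4) = 3 s.f.
Rounded to 3 significant figures: 0.0754 mL.

0.0754 mL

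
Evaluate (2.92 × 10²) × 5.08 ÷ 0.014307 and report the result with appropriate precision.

(2.92 × 10²) × 5.08 ÷ 0.014307 = 103680.715734…
Multiplication/division keeps the fewest significant figures: 2.92 × 10² → 3 s.f., 5.08 → 3 s.f., 0.014307 → 5 s.f.; limit is 3.
Rounded to 3 significant figures: 1.04 × 10⁵.

1.04 × 10⁵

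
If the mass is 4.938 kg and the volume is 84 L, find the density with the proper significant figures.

0.059 kg/L

density = 4.938 kg ÷ 84 L = 0.0587857142857… kg/L.
4.938 has 4 significant figures; 84 has 2.
Division/multiplication keeps the fewest: 2 significant figures.
Rounded: 0.059 kg/L.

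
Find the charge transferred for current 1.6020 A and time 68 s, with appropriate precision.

charge transferred = 1.6020 A × 68 s = 108.936 C.
1.6020 has 5 significant figures; 68 has 2.
Division/multiplication keeps the fewest: 2 significant figures.
Rounded: 1.1 × 10^2 C.

1.1 × 10^2 C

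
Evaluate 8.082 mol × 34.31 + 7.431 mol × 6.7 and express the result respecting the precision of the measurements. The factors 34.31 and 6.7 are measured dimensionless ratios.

8.082 × 34.31 = 277.29342 → 277.3 mol (4 s.f., last digit at the 10^-1 place).
7.431 × 6.7 = 49.7877 → 50. mol (2 s.f., last digit at the 10^0 place).
Sum: 327.08112 mol; keep the coarser place, 10^0.
Result: 327 mol.

327 mol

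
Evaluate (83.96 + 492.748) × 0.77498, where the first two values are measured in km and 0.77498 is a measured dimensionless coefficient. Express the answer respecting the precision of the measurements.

446.94 km

83.96 km + 492.748 km = 576.708 km; the sum is limited to 2 decimal places (5 s.f.).
Carrying full precision, 576.708 × 0.77498 = 446.93716584 km; 0.77498 has 5 s.f., so the result keeps min(5, 5) = 5 s.f.
Rounded to 5 significant figures: 446.94 km.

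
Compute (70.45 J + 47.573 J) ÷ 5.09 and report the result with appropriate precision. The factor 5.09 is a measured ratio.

23.2 J

70.45 J + 47.573 J = 118.023 J; the sum is limited to 2 decimal places (5 s.f.).
Carrying full precision, 118.023 ÷ 5.09 = 23.1872298625… J; 5.09 has 3 s.f., so the result keeps min(5, 3) = 3 s.f.
Rounded to 3 significant figures: 23.2 J.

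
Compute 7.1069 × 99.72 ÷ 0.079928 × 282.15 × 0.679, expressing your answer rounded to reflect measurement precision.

1.70 × 10^6

7.1069 × 99.72 ÷ 0.079928 × 282.15 × 0.679 = 1698686.97731…
Multiplication/division keeps the fewest significant figures: 7.1069 → 5 s.f., 99.72 → 4 s.f., 0.079928 → 5 s.f., 282.15 → 5 s.f., 0.679 → 3 s.f.; limit is 3.
Rounded to 3 significant figures: 1.70 × 10^6.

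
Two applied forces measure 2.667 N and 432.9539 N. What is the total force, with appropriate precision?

2.667 N + 432.9539 N = 435.6209 N.
Addition/subtraction keeps the fewest decimal places: 2.667 → 3 decimal places, 432.9539 → 4 decimal places; limit is 3.
Rounded to 3 decimal places: 4.35621 × 10² N.

4.35621 × 10² N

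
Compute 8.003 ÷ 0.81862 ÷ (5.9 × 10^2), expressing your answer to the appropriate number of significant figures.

8.003 ÷ 0.81862 ÷ (5.9 × 10^2) = 0.0165698453246…
Multiplication/division keeps the fewest significant figures: 8.003 → 4 s.f., 0.81862 → 5 s.f., 5.9 × 10^2 → 2 s.f.; limit is 2.
Rounded to 2 significant figures: 0.017.

0.017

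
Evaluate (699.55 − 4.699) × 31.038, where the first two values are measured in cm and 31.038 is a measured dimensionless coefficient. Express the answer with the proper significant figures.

699.55 cm − 4.699 cm = 694.851 cm; the difference is limited to 2 decimal places (5 s.f.).
Carrying full precision, 694.851 × 31.038 = 21566.785338 cm; 31.038 has 5 s.f., so the result keeps min(5, 5) = 5 s.f.
Rounded to 5 significant figures: 21567 cm.

21567 cm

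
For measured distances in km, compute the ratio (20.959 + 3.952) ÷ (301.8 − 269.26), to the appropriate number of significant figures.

20.959 + 3.952 = 24.911, limited to 3 d.p. → 5 s.f.; 301.8 − 269.26 = 32.54, limited to 1 d.p. → 3 s.f.
Carrying full precision, 24.911 ÷ 32.54 = 0.765550092194…; keep min(5, 3) = 3 s.f.
Rounded to 3 significant figures: 0.766.

0.766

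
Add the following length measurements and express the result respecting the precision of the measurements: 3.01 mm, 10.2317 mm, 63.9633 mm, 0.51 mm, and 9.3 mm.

3.01 mm + 10.2317 mm + 63.9633 mm + 0.51 mm + 9.3 mm = 87.0150 mm.
Addition/subtraction keeps the fewest decimal places: 3.01 → 2 decimal places, 10.2317 → 4 decimal places, 63.9633 → 4 decimal places, 0.51 → 2 decimal places, 9.3 → 1 decimal place; limit is 1.
Rounded to 1 decimal place: 87.0 mm.

87.0 mm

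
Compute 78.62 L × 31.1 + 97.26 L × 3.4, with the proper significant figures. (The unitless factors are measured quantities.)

78.62 × 31.1 = 2445.082 → 2.45 × 10³ L (3 s.f., last digit at the 10^1 place).
97.26 × 3.4 = 330.684 → 3.3 × 10² L (2 s.f., last digit at the 10^1 place).
Sum: 2775.766 L; keep the coarser place, 10^1.
Result: 2.78 × 10³ L.

2.78 × 10³ L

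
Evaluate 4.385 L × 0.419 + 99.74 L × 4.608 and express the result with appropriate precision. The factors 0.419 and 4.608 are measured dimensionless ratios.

4.385 × 0.419 = 1.837315 → 1.84 L (3 s.f., last digit at the 10^-2 place).
99.74 × 4.608 = 459.60192 → 459.6 L (4 s.f., last digit at the 10^-1 place).
Sum: 461.439235 L; keep the coarser place, 10^-1.
Result: 461.4 L.

461.4 L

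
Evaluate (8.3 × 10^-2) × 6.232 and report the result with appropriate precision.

0.52

(8.3 × 10^-2) × 6.232 = 0.517256
Multiplication/division keeps the fewest significant figures: 8.3 × 10^-2 → 2 s.f., 6.232 → 4 s.f.; limit is 2.
Rounded to 2 significant figures: 0.52.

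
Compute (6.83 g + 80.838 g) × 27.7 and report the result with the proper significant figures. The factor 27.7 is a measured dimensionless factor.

6.83 g + 80.838 g = 87.668 g; the sum is limited to 2 decimal places (4 s.f.).
Carrying full precision, 87.668 × 27.7 = 2428.4036 g; 27.7 has 3 s.f., so the result keeps min(4, 3) = 3 s.f.
Rounded to 3 significant figures: 2.43 × 10^3 g.

2.43 × 10^3 g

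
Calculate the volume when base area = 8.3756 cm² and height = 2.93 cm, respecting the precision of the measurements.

volume = 8.3756 cm² × 2.93 cm = 24.540508 cm³.
8.3756 has 5 significant figures; 2.93 has 3.
Division/multiplication keeps the fewest: 3 significant figures.
Rounded: 24.5 cm³.

24.5 cm³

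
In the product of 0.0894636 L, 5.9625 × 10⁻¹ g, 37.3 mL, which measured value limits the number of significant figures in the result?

37.3 mL

0.0894636 L → 6 s.f.; 5.9625 × 10⁻¹ g → 5 s.f.; 37.3 mL → 3 s.f.
The fewest is 3 significant figures, from 37.3 mL.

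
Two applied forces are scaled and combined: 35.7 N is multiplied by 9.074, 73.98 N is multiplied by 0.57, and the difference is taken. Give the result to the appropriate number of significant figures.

282 N

35.7 × 9.074 = 323.9418 → 324 N (3 s.f., last digit at the 10^0 place).
73.98 × 0.57 = 42.1686 → 42 N (2 s.f., last digit at the 10^0 place).
Difference: 281.7732 N; keep the coarser place, 10^0.
Result: 282 N.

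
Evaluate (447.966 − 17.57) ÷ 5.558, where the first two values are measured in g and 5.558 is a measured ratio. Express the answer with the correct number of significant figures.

77.44 g

447.966 g − 17.57 g = 430.396 g; the difference is limited to 2 decimal places (5 s.f.).
Carrying full precision, 430.396 ÷ 5.558 = 77.4372076286… g; 5.558 has 4 s.f., so the result keeps min(5, 4) = 4 s.f.
Rounded to 4 significant figures: 77.44 g.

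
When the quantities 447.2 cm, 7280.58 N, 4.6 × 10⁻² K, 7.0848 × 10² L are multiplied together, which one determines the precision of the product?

4.6 × 10⁻² K

447.2 cm → 4 s.f.; 7280.58 N → 6 s.f.; 4.6 × 10⁻² K → 2 s.f.; 7.0848 × 10² L → 5 s.f.
The fewest is 2 significant figures, from 4.6 × 10⁻² K.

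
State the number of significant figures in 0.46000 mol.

5

0.46000: leading zeros are not significant; trailing zeros after a decimal point are significant.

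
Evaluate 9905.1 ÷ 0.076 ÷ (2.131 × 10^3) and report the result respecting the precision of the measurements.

9905.1 ÷ 0.076 ÷ (2.131 × 10^3) = 61.1592037343…
Multiplication/division keeps the fewest significant figures: 9905.1 → 5 s.f., 0.076 → 2 s.f., 2.131 × 10^3 → 4 s.f.; limit is 2.
Rounded to 2 significant figures: 61.

61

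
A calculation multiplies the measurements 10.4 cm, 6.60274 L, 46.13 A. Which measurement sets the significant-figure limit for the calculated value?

10.4 cm → 3 s.f.; 6.60274 L → 6 s.f.; 46.13 A → 4 s.f.
The fewest is 3 significant figures, from 10.4 cm.

10.4 cm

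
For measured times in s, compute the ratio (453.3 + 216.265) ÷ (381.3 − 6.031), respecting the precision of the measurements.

1.784

453.3 + 216.265 = 669.565, limited to 1 d.p. → 4 s.f.; 381.3 − 6.031 = 375.269, limited to 1 d.p. → 4 s.f.
Carrying full precision, 669.565 ÷ 375.269 = 1.78422678132…; keep min(4, 4) = 4 s.f.
Rounded to 4 significant figures: 1.784.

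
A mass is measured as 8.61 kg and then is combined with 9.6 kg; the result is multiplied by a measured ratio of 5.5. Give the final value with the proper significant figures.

1.0 × 10² kg

8.61 kg + 9.6 kg = 18.21 kg; the sum is limited to 1 decimal place (3 s.f.).
Carrying full precision, 18.21 × 5.5 = 100.155 kg; 5.5 has 2 s.f., so the result keeps min(3, 2) = 2 s.f.
Rounded to 2 significant figures: 1.0 × 10² kg.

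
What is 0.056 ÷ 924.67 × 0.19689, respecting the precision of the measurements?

0.056 ÷ 924.67 × 0.19689 = 0.0000119240810235…
Multiplication/division keeps the fewest significant figures: 0.056 → 2 s.f., 924.67 → 5 s.f., 0.19689 → 5 s.f.; limit is 2.
Rounded to 2 significant figures: 1.2 × 10^-5.

1.2 × 10^-5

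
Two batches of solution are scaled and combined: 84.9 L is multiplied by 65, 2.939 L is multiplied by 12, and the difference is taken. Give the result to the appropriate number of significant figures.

5.5 × 10^3 L

84.9 × 65 = 5518.5 → 5.5 × 10^3 L (2 s.f., last digit at the 10^2 place).
2.939 × 12 = 35.268 → 35 L (2 s.f., last digit at the 10^0 place).
Difference: 5483.232 L; keep the coarser place, 10^2.
Result: 5.5 × 10^3 L.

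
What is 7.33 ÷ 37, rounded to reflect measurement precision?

0.20

7.33 ÷ 37 = 0.198108108108…
Multiplication/division keeps the fewest significant figures: 7.33 → 3 s.f., 37 → 2 s.f.; limit is 2.
Rounded to 2 significant figures: 0.20.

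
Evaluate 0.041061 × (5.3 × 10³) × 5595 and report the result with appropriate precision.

0.041061 × (5.3 × 10³) × 5595 = 1217602.3635
Multiplication/division keeps the fewest significant figures: 0.041061 → 5 s.f., 5.3 × 10³ → 2 s.f., 5595 → 4 s.f.; limit is 2.
Rounded to 2 significant figures: 1.2 × 10⁶.

1.2 × 10⁶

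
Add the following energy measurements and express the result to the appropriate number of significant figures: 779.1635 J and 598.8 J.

1378.0 J

779.1635 J + 598.8 J = 1377.9635 J.
Addition/subtraction keeps the fewest decimal places: 779.1635 → 4 decimal places, 598.8 → 1 decimal place; limit is 1.
Rounded to 1 decimal place: 1378.0 J.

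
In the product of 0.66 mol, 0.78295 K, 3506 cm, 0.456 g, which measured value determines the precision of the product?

0.66 mol

0.66 mol → 2 s.f.; 0.78295 K → 5 s.f.; 3506 cm → 4 s.f.; 0.456 g → 3 s.f.
The fewest is 2 significant figures, from 0.66 mol.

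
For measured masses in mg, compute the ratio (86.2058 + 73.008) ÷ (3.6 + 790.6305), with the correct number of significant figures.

86.2058 + 73.008 = 159.2138, limited to 3 d.p. → 6 s.f.; 3.6 + 790.6305 = 794.2305, limited to 1 d.p. → 4 s.f.
Carrying full precision, 159.2138 ÷ 794.2305 = 0.200462963837…; keep min(6, 4) = 4 s.f.
Rounded to 4 significant figures: 0.2005.

0.2005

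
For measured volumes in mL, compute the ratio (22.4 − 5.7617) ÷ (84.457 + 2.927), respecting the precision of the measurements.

22.4 − 5.7617 = 16.6383, limited to 1 d.p. → 3 s.f.; 84.457 + 2.927 = 87.384, limited to 3 d.p. → 5 s.f.
Carrying full precision, 16.6383 ÷ 87.384 = 0.190404421862…; keep min(3, 5) = 3 s.f.
Rounded to 3 significant figures: 0.190.

0.190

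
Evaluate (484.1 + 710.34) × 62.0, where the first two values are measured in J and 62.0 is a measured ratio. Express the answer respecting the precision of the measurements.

484.1 J + 710.34 J = 1194.44 J; the sum is limited to 1 decimal place (5 s.f.).
Carrying full precision, 1194.44 × 62.0 = 74055.28 J; 62.0 has 3 s.f., so the result keeps min(5, 3) = 3 s.f.
Rounded to 3 significant figures: 7.41 × 10⁴ J.

7.41 × 10⁴ J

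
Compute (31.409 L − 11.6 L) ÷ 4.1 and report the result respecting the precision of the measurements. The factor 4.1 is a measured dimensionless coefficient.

4.8 L

31.409 L − 11.6 L = 19.809 L; the difference is limited to 1 decimal place (3 s.f.).
Carrying full precision, 19.809 ÷ 4.1 = 4.83146341463… L; 4.1 has 2 s.f., so the result keeps min(3, 2) = 2 s.f.
Rounded to 2 significant figures: 4.8 L.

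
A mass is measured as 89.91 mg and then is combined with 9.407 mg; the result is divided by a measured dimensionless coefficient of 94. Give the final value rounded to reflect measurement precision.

1.1 mg

89.91 mg + 9.407 mg = 99.317 mg; the sum is limited to 2 decimal places (4 s.f.).
Carrying full precision, 99.317 ÷ 94 = 1.05656382979… mg; 94 has 2 s.f., so the result keeps min(4, 2) = 2 s.f.
Rounded to 2 significant figures: 1.1 mg.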